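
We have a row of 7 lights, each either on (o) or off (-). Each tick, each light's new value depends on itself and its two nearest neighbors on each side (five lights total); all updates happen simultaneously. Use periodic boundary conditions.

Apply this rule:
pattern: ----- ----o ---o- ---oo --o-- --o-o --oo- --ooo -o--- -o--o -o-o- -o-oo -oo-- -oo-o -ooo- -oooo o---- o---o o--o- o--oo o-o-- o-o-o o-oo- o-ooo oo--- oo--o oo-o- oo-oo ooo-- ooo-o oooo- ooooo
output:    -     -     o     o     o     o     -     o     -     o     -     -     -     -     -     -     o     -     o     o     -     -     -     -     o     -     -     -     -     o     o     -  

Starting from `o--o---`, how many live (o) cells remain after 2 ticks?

3

tick 1: oooo--o
tick 2: --o--oo
count of o: 3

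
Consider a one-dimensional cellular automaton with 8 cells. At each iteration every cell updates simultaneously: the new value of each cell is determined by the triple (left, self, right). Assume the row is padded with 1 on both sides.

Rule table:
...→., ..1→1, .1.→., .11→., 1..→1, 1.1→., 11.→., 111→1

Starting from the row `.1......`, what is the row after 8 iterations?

.....11.

iteration 1: ..1....1
iteration 2: 11.1..1.
iteration 3: 1...11..
iteration 4: .1.1..11
iteration 5: ....11.1
iteration 6: 1..1....
iteration 7: .11.1..1
iteration 8: .....11.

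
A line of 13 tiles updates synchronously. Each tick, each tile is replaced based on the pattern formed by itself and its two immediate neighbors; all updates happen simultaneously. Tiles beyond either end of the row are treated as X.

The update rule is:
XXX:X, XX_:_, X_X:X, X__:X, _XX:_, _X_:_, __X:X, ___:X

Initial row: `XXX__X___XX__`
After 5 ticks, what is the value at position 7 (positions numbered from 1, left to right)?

X

XX_XX_XXX__XX
X_X__X_X_XX_X
_X_XX_X_X__X_
X_X__X_X_XX_X  (repeats tick 2; period 2)
tick 5: _X_XX_X_X__X_
position 7 holds X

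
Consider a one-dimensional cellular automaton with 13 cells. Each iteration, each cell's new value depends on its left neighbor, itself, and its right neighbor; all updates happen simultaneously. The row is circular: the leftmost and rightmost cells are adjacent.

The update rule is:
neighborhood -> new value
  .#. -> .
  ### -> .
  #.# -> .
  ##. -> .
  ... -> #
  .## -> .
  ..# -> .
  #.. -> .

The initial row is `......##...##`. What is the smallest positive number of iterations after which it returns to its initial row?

iteration 1: .####....#...
iteration 2: ......##...##

2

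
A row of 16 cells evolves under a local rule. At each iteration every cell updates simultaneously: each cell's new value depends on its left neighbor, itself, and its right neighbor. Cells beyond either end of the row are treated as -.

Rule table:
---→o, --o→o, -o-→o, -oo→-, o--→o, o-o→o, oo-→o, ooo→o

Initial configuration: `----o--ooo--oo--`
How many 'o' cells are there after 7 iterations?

13

iteration 1: ooooooo-oooo-ooo
iteration 2: -ooooooo-oooo-oo
iteration 3: o-ooooooo-oooo-o
iteration 4: oo-ooooooo-ooooo
iteration 5: -oo-ooooooo-oooo
iteration 6: o-oo-ooooooo-ooo
iteration 7: oo-oo-ooooooo-oo
count of o: 13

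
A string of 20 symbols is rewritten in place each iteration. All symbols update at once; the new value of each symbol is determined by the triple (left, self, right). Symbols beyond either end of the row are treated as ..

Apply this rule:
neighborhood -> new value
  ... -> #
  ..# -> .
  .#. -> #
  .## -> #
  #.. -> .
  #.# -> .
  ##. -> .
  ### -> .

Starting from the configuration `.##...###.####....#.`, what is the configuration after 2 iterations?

.#..#.#.#.#.##.#..#.

.#..#.#...#....##.#.
.#..#.#.#.#.##.#..#.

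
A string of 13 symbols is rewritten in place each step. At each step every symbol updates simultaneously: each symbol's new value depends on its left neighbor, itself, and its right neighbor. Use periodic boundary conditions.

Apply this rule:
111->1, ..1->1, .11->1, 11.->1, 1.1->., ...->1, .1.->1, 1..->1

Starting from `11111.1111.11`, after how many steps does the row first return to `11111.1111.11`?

1

11111.1111.11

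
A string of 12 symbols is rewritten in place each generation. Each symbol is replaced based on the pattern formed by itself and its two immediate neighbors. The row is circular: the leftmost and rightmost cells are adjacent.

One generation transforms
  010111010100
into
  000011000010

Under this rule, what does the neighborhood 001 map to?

0

At position 0 the neighborhood is 001; the next row has 0 there.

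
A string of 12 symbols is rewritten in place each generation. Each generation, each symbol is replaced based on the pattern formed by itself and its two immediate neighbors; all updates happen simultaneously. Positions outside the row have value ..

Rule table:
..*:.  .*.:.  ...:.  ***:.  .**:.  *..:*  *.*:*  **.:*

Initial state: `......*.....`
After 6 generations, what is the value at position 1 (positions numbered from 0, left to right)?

generation 1: .......*....
generation 2: ........*...
generation 3: .........*..
generation 4: ..........*.
generation 5: ...........*
generation 6: ............
position 1 holds .

.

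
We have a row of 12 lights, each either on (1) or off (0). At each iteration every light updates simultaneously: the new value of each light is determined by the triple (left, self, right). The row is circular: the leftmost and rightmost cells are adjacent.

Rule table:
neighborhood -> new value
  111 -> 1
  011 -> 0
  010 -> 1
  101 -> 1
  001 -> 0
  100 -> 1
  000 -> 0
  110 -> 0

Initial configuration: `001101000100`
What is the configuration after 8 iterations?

010001000011

000011100110
000001010001
100001111001
010000110100
011000001110
000100000101
100110000111
010001000011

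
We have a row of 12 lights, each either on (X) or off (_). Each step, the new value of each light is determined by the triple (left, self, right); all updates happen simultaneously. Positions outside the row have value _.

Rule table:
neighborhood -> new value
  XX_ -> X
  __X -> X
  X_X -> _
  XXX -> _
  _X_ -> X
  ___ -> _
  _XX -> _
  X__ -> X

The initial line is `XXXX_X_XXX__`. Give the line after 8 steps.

_X__XXX__X_X

step 1: ___X_X___XX_
step 2: __XX_XX_X_XX
step 3: _X_X__X_X__X
step 4: XX_XXXX_XXXX
step 5: _X____X____X
step 6: XXX__XXX__XX
step 7: __XXX__XXX_X
step 8: _X__XXX__X_X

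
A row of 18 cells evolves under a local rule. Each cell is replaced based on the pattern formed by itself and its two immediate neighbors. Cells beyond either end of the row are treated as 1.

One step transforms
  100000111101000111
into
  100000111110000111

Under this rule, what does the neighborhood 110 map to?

1

At position 0 the neighborhood is 110; the next row has 1 there.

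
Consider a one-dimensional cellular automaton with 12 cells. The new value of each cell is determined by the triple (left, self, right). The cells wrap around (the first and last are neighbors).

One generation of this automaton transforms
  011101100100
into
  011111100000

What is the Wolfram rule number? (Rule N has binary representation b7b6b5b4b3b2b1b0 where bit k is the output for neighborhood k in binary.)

232

position 2: 111 → 1  (bit 7 = 1)
position 3: 110 → 1  (bit 6 = 1)
position 4: 101 → 1  (bit 5 = 1)
position 7: 100 → 0  (bit 4 = 0)
position 1: 011 → 1  (bit 3 = 1)
position 9: 010 → 0  (bit 2 = 0)
position 0: 001 → 0  (bit 1 = 0)
position 11: 000 → 0  (bit 0 = 0)
bits b7..b0 = 11101000 = 232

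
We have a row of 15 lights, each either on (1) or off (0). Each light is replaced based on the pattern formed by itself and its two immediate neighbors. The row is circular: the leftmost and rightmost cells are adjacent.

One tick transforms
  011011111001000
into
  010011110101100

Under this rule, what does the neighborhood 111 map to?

1

At position 5 the neighborhood is 111; the next row has 1 there.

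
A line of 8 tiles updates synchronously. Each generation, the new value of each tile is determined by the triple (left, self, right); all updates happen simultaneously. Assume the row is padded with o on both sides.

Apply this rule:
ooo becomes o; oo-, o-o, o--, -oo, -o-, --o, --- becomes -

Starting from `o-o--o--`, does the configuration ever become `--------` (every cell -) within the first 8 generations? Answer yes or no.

--------
all cells are - at generation 1

yes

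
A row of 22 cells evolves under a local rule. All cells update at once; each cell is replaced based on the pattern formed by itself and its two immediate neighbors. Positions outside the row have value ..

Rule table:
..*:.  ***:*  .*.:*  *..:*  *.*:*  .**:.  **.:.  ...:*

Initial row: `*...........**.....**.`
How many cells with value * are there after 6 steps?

14

step 1: ***********...****...*
step 2: .*********.**..**.**.*
step 3: ..*******.*..*...*..**
step 4: *..*****.***.***.**...
step 5: **..***.*.*.*.*.*..***
step 6: ..*..*.***********..*.
count of *: 14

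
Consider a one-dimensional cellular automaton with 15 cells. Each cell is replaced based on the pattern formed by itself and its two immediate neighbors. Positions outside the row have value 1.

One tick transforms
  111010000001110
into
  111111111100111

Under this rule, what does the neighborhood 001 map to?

At position 10 the neighborhood is 001; the next row has 0 there.

0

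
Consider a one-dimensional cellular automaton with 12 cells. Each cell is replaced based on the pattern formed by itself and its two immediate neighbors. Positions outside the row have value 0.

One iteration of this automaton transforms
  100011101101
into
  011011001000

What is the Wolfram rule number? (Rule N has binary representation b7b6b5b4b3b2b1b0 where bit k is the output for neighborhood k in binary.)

153

position 5: 111 → 1  (bit 7 = 1)
position 6: 110 → 0  (bit 6 = 0)
position 7: 101 → 0  (bit 5 = 0)
position 1: 100 → 1  (bit 4 = 1)
position 4: 011 → 1  (bit 3 = 1)
position 0: 010 → 0  (bit 2 = 0)
position 3: 001 → 0  (bit 1 = 0)
position 2: 000 → 1  (bit 0 = 1)
bits b7..b0 = 10011001 = 153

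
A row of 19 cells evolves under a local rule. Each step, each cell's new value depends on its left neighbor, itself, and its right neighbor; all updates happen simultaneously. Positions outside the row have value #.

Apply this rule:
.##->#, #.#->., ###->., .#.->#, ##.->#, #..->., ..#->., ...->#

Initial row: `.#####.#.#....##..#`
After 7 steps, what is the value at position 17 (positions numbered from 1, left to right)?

.

.#...#.#.#.##.##..#
.#.#.#.#.#.##.##..#
.#.#.#.#.#.##.##..#  (fixed point — unchanged through step 7)
position 17 holds .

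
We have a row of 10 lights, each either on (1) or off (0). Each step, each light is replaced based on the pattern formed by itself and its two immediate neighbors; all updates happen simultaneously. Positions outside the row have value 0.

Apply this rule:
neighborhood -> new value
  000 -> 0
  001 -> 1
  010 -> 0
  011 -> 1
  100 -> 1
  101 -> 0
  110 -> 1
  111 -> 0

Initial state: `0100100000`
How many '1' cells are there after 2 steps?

3

1011010000
0011001000
count of 1: 3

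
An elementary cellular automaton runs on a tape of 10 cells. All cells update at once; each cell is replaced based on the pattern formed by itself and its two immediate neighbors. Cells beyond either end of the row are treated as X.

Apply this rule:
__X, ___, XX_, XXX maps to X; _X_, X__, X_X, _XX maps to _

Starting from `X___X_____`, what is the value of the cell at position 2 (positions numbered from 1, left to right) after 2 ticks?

X_XX__XXXX
X__X_X_XXX
position 2 holds _

_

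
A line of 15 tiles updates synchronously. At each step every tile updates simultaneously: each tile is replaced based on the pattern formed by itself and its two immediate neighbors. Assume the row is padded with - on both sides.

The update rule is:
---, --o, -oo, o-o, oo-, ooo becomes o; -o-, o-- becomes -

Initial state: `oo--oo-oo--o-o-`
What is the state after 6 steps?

oo-oooooo-o-o--
oooooooooo-o--o
ooooooooooo--o-
ooooooooooo-o--
oooooooooooo--o
oooooooooooo-o-

oooooooooooo-o-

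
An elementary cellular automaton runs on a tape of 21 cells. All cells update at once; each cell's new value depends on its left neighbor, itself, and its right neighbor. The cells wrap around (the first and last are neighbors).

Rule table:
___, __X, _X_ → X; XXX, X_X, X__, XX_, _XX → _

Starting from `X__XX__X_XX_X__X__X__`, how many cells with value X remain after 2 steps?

step 1: X_X___XX____X_XX_XX_X
step 2: __X_XX___XXXX________
count of X: 7

7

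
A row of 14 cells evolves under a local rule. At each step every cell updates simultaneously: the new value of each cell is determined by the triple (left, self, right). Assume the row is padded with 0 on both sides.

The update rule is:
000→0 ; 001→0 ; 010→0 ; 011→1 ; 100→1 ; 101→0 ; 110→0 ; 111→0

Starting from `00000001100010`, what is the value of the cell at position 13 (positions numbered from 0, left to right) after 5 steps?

00000001010001
00000000001000
00000000000100
00000000000010
00000000000001
position 13 holds 1

1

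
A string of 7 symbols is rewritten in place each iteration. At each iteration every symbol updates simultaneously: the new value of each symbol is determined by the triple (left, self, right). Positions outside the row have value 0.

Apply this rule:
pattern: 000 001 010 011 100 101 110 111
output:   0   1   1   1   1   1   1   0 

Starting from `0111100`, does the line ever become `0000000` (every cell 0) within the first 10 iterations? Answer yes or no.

1100110
1111111
1000001
1100011
1110111
1011101
1110111  (repeats iteration 5; period 2)
iteration 10: 1011101
iteration 10 is 1011101, still not uniform 0

no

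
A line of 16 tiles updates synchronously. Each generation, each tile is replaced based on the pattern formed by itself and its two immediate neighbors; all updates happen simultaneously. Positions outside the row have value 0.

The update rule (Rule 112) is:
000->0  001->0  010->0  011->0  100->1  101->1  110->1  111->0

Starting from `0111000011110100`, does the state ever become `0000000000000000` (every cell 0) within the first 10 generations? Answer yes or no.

no

0001100000011010
0000110000001101
0000011000000110
0000001100000011
0000000110000001
0000000011000000
0000000001100000
0000000000110000
0000000000011000
0000000000001100
generation 10 is 0000000000001100, still not uniform 0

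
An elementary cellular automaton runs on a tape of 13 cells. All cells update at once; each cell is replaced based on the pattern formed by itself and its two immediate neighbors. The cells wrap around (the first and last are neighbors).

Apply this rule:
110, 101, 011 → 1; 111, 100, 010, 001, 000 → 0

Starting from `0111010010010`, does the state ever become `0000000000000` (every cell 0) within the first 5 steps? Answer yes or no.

yes

0101100000000
0011100000000
0010100000000
0001000000000
0000000000000
all cells are 0 at step 5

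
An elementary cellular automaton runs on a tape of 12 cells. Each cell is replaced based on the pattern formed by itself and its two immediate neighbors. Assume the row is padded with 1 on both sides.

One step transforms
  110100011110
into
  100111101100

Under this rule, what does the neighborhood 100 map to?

1

At position 4 the neighborhood is 100; the next row has 1 there.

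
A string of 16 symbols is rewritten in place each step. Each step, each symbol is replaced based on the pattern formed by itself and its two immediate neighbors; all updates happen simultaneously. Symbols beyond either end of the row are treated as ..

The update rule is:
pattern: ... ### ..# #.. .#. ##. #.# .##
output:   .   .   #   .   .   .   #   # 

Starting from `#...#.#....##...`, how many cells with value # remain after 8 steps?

2

step 1: ...#.#....##....
step 2: ..#.#....##.....
step 3: .#.#....##......
step 4: #.#....##.......
step 5: .#....##........
step 6: #....##.........
step 7: ....##..........
step 8: ...##...........
count of #: 2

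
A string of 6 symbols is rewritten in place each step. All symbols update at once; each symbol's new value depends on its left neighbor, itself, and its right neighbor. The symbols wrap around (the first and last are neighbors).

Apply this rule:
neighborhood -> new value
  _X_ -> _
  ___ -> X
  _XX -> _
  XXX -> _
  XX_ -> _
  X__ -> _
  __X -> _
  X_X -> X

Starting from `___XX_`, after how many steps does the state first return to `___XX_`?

XX____
___XX_

2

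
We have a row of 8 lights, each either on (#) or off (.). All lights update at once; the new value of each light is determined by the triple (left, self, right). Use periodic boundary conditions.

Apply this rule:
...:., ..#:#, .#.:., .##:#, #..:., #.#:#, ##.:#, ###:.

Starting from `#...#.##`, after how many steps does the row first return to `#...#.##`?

step 1: #..#.##.
step 2: ..#.####
step 3: .#.##..#
step 4: #.###.#.
step 5: .##.##.#
step 6: #######.
step 7: #.....##
step 8: #....##.
step 9: ....####
step 10: ...##..#
step 11: ..###.#.
step 12: .##.##..
step 13: ######..
step 14: #....#.#
step 15: #...#.##

15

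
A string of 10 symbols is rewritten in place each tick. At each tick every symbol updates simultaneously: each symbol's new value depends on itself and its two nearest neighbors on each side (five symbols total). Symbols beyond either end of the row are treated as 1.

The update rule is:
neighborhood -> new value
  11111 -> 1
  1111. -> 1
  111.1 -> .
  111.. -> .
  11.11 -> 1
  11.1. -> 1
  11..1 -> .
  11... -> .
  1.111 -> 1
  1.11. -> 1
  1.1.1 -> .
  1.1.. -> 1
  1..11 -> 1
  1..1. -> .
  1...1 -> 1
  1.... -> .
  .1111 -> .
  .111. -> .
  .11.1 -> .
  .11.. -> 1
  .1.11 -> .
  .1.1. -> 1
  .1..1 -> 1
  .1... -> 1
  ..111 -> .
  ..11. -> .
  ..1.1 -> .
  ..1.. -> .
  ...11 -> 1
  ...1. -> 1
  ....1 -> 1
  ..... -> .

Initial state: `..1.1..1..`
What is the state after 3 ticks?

...111..11
.11....1..
111..11.11

111..11.11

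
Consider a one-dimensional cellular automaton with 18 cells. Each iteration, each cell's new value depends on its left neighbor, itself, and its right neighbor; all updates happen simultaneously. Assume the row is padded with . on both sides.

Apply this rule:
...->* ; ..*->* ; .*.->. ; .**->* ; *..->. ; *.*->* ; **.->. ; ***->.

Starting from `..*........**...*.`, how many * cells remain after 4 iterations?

6

**..********..**..
*..**........**..*
..**..********..*.
***..**........*..
count of *: 6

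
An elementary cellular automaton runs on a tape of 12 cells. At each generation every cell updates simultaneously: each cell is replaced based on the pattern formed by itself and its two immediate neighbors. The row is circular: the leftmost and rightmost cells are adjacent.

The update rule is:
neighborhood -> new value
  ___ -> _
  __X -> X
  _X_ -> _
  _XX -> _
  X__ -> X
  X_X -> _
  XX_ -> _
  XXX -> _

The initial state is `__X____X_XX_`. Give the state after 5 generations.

_____XX_X__X

_X_X__X____X
____XX_X__X_
___X____XX_X
X_X_X__X____
_____XX_X__X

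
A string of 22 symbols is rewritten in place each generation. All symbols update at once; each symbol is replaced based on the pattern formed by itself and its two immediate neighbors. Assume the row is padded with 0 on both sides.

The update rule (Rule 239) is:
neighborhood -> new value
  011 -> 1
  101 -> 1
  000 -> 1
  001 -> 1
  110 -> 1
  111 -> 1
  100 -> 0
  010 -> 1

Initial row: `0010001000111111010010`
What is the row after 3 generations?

generation 1: 1110111011111111110110
generation 2: 1111111111111111111110
generation 3: 1111111111111111111110

1111111111111111111110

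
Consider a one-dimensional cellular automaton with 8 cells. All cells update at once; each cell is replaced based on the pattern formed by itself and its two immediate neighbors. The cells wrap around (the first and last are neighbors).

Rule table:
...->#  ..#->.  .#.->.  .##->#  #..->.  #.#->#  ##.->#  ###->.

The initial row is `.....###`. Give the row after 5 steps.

step 1: .###.#.#
step 2: ##.##.#.
step 3: ######.#
step 4: .....###  (repeats step 0; period 4)
step 5: .###.#.#

.###.#.#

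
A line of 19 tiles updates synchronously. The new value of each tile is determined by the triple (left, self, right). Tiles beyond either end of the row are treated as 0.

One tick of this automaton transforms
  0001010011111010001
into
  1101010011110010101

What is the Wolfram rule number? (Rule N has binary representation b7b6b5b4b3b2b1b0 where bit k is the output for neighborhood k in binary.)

position 9: 111 → 1  (bit 7 = 1)
position 12: 110 → 0  (bit 6 = 0)
position 4: 101 → 0  (bit 5 = 0)
position 6: 100 → 0  (bit 4 = 0)
position 8: 011 → 1  (bit 3 = 1)
position 3: 010 → 1  (bit 2 = 1)
position 2: 001 → 0  (bit 1 = 0)
position 0: 000 → 1  (bit 0 = 1)
bits b7..b0 = 10001101 = 141

141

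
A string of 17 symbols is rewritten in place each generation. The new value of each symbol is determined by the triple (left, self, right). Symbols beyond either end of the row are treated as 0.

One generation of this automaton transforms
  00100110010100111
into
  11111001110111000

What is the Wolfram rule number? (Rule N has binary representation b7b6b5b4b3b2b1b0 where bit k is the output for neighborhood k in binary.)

23

position 15: 111 → 0  (bit 7 = 0)
position 6: 110 → 0  (bit 6 = 0)
position 10: 101 → 0  (bit 5 = 0)
position 3: 100 → 1  (bit 4 = 1)
position 5: 011 → 0  (bit 3 = 0)
position 2: 010 → 1  (bit 2 = 1)
position 1: 001 → 1  (bit 1 = 1)
position 0: 000 → 1  (bit 0 = 1)
bits b7..b0 = 00010111 = 23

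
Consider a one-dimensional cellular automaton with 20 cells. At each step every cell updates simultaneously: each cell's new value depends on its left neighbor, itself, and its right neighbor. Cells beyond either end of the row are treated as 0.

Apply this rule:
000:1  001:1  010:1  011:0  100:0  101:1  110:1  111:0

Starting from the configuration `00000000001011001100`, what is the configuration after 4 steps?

step 1: 11111111111101010101
step 2: 00000000000111111111
step 3: 11111111111000000001
step 4: 00000000001011111111

00000000001011111111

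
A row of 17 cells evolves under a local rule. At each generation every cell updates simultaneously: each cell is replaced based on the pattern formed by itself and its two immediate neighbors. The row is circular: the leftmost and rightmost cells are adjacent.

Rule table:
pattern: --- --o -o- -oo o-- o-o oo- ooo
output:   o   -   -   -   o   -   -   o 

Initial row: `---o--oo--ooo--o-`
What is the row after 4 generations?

oo--o---o--o-o--o
o-o--oo--o----o--
---o---o--ooo--o-
oo--oo--o--o-o--o

oo--oo--o--o-o--o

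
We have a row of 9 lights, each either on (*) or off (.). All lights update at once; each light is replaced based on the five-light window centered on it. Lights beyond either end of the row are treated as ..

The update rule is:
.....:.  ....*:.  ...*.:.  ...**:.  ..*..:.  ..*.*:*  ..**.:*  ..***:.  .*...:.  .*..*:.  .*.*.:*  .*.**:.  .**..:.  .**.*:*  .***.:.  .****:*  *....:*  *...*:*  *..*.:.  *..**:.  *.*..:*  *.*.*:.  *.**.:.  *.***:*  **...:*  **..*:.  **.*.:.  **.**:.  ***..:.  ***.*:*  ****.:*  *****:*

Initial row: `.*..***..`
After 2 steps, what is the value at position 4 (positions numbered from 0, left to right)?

.

.......**
.......*.
position 4 holds .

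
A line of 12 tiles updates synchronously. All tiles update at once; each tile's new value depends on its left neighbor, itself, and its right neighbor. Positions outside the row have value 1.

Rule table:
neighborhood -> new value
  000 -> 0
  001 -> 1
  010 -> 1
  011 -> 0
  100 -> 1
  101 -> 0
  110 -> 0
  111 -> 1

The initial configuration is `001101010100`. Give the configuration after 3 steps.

001000011101

step 1: 110001010111
step 2: 101011010011
step 3: 001000011101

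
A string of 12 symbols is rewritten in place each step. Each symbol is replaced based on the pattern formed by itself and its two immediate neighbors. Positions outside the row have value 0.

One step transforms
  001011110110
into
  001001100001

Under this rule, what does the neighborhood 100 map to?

At position 11 the neighborhood is 100; the next row has 1 there.

1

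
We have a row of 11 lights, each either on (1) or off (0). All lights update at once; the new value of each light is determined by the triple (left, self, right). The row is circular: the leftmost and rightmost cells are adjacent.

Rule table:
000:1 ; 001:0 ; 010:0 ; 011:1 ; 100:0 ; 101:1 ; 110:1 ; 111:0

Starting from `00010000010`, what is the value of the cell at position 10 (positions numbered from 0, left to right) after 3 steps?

1

11000111000
11010101010
11101010101
position 10 holds 1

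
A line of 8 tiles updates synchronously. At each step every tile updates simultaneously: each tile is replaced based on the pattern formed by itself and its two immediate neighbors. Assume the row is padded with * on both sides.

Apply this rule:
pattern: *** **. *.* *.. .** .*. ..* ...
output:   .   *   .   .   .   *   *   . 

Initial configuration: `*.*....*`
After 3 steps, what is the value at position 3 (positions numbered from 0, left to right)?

.

*.*...*.
*.*..**.
*.*.*.*.
position 3 holds .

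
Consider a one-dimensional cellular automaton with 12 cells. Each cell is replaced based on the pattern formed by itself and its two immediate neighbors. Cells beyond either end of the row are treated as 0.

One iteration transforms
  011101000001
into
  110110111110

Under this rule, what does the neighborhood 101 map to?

At position 4 the neighborhood is 101; the next row has 1 there.

1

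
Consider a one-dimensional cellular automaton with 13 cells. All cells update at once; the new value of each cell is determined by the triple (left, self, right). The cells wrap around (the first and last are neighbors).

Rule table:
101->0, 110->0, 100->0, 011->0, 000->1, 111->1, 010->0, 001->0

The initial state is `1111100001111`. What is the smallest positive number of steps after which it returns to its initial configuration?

1111001100111
1110000000011
1100111111001
1000011110000
0011001100110
1000000000000
0011111111110
1001111111100
0000111111000
1110011110011
1100001100001
1001100001100
0000001100000
1111100001111

14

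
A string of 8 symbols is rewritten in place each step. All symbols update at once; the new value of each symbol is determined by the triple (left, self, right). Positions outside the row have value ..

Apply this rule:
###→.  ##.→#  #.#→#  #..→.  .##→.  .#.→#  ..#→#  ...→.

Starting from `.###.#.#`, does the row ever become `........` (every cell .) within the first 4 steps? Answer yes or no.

#..#####
#.#....#
###...##
..#..#.#
step 4 is ..#..#.#, still not uniform .

no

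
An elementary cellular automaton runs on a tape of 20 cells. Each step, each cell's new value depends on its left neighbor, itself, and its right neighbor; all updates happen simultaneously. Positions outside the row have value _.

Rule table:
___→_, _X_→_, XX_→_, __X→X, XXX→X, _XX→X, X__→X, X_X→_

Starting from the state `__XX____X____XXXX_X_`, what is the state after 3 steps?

X_X_XX_X_XXXXX_____X

_XX_X__X_X__XXXX___X
XX___XX___XXXXX_X_X_
X_X_XX_X_XXXXX_____X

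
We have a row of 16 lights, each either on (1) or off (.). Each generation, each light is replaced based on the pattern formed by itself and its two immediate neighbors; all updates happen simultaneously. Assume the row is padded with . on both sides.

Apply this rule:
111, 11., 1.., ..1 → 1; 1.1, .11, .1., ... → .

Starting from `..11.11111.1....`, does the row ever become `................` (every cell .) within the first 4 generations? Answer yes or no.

.1.1..1111..1...
1...11.11111.1..
.1.1.1..1111..1.
1.....11.11111.1
generation 4 is 1.....11.11111.1, still not uniform .

no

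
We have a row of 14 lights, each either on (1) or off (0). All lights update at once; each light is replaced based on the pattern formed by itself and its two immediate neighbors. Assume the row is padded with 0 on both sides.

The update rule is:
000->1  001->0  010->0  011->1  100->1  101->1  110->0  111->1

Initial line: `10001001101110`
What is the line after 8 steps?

step 1: 01100101011101
step 2: 01010010111010
step 3: 00101001110101
step 4: 10010101101010
step 5: 01001011010101
step 6: 00100110101010
step 7: 10010101010101
step 8: 01001010101010

01001010101010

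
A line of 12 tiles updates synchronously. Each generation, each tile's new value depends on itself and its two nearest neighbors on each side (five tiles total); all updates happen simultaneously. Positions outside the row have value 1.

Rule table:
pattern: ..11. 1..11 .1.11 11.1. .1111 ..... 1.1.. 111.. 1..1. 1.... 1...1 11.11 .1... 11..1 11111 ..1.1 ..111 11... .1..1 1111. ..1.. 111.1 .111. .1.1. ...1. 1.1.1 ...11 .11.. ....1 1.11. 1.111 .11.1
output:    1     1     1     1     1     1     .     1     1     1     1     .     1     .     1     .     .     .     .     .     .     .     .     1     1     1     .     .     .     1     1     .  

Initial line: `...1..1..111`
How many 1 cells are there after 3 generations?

7

.11..1..1.11
.1..1..1.111
1..1..1.1111
count of 1: 7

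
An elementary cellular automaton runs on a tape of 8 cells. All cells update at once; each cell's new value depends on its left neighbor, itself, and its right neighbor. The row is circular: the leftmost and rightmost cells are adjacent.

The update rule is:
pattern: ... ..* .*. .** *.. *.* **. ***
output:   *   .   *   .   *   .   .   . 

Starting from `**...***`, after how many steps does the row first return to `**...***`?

..**....
*...****
.**.....
...*****
**......
..*****.
*......*
.*****..
......**
*****...
.....**.
****...*
....**..
***...**
...**...
**...***

16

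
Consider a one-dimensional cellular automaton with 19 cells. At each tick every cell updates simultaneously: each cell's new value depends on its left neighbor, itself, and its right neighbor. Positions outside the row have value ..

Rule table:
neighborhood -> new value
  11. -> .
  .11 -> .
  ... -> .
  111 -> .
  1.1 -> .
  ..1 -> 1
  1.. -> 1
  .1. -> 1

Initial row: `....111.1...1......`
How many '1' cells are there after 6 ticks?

4

tick 1: ...1....11.111.....
tick 2: ..111..1......1....
tick 3: .1...1111....111...
tick 4: 111.1....1..1...1..
tick 5: ....11..111111.111.
tick 6: ...1..11..........1
count of 1: 4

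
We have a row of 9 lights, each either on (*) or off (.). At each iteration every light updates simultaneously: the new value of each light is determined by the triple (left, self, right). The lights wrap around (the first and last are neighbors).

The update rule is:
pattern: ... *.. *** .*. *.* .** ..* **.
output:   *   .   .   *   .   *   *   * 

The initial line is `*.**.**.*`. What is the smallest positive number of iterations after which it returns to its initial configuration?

1

*.**.**.*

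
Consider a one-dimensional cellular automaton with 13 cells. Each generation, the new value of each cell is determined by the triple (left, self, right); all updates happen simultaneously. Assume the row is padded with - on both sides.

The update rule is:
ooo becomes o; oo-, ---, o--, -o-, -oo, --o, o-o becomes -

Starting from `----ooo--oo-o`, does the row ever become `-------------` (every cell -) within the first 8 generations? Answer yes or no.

yes

generation 1: -----o-------
generation 2: -------------
all cells are - at generation 2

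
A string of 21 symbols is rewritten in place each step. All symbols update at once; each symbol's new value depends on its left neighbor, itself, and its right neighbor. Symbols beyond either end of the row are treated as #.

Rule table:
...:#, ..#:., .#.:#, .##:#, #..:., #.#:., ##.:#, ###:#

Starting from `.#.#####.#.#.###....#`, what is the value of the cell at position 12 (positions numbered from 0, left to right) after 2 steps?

.

.#.#####.#.#.###.##.#
.#.#####.#.#.###.##.#
position 12 holds .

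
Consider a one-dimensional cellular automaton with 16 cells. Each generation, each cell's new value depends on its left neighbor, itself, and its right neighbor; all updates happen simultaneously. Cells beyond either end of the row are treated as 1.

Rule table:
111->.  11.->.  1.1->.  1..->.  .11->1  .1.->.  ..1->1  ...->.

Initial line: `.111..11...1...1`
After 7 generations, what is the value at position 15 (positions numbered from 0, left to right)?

generation 1: .1...11...1...11
generation 2: ....11...1...11.
generation 3: ...11...1...11..
generation 4: ..11...1...11..1
generation 5: .11...1...11..11
generation 6: .1...1...11..11.
generation 7: ....1...11..11..
position 15 holds .

.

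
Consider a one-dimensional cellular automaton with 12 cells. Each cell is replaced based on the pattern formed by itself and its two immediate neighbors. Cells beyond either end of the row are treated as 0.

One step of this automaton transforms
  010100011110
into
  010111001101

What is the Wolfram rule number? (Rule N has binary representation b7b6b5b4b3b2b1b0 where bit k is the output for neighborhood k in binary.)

149

position 8: 111 → 1  (bit 7 = 1)
position 10: 110 → 0  (bit 6 = 0)
position 2: 101 → 0  (bit 5 = 0)
position 4: 100 → 1  (bit 4 = 1)
position 7: 011 → 0  (bit 3 = 0)
position 1: 010 → 1  (bit 2 = 1)
position 0: 001 → 0  (bit 1 = 0)
position 5: 000 → 1  (bit 0 = 1)
bits b7..b0 = 10010101 = 149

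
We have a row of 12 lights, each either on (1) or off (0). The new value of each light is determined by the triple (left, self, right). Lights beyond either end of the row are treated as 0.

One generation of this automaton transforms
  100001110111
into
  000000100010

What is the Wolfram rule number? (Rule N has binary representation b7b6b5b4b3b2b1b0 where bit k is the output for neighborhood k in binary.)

128

position 6: 111 → 1  (bit 7 = 1)
position 7: 110 → 0  (bit 6 = 0)
position 8: 101 → 0  (bit 5 = 0)
position 1: 100 → 0  (bit 4 = 0)
position 5: 011 → 0  (bit 3 = 0)
position 0: 010 → 0  (bit 2 = 0)
position 4: 001 → 0  (bit 1 = 0)
position 2: 000 → 0  (bit 0 = 0)
bits b7..b0 = 10000000 = 128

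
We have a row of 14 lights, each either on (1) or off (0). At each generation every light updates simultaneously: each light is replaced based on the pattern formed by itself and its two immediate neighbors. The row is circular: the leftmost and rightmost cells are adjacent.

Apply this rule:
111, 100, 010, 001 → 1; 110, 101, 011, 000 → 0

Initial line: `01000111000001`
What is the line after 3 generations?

generation 1: 01101010100011
generation 2: 00001010110100
generation 3: 00011010000110

00011010000110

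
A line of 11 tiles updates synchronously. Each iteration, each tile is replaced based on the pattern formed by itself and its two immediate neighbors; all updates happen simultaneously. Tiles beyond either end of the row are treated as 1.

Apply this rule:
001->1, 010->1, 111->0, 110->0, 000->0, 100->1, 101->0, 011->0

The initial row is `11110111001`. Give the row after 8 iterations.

11001100010

iteration 1: 00000000110
iteration 2: 10000001000
iteration 3: 01000011101
iteration 4: 01100100000
iteration 5: 00011110001
iteration 6: 10100001010
iteration 7: 00110011010
iteration 8: 11001100010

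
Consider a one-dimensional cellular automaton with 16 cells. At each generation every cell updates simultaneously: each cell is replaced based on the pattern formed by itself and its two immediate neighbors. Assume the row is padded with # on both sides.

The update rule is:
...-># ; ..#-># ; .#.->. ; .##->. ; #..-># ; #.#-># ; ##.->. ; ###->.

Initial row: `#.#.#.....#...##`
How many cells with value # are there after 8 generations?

.#.#.#####.###..
#.#.#.....#...##  (repeats generation 0; period 2)
generation 8: #.#.#.....#...##
count of #: 6

6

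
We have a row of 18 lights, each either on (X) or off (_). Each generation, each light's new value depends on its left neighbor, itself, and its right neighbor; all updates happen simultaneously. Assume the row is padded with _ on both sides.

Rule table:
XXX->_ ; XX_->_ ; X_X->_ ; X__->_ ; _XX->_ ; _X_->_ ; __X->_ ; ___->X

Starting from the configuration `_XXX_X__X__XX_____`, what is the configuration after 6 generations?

______________XXXX
XXXXXXXXXXXXX_____
______________XXXX  (repeats generation 1; period 2)
generation 6: XXXXXXXXXXXXX_____

XXXXXXXXXXXXX_____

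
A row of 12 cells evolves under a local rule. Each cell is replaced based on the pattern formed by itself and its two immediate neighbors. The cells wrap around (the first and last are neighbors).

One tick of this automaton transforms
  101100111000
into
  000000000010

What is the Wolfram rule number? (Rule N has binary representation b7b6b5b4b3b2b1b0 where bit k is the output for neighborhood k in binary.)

1

position 7: 111 → 0  (bit 7 = 0)
position 3: 110 → 0  (bit 6 = 0)
position 1: 101 → 0  (bit 5 = 0)
position 4: 100 → 0  (bit 4 = 0)
position 2: 011 → 0  (bit 3 = 0)
position 0: 010 → 0  (bit 2 = 0)
position 5: 001 → 0  (bit 1 = 0)
position 10: 000 → 1  (bit 0 = 1)
bits b7..b0 = 00000001 = 1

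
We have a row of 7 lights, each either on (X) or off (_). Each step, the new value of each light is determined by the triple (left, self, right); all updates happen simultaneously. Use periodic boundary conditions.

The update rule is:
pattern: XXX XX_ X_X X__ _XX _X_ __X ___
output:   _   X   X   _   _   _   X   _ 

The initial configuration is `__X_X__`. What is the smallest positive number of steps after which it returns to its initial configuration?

7

step 1: _X_X___
step 2: X_X____
step 3: _X____X
step 4: X____X_
step 5: ____X_X
step 6: ___X_X_
step 7: __X_X__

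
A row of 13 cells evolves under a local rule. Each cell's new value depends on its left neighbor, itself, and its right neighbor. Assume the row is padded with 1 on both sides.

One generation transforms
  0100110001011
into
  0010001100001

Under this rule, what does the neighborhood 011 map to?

At position 4 the neighborhood is 011; the next row has 0 there.

0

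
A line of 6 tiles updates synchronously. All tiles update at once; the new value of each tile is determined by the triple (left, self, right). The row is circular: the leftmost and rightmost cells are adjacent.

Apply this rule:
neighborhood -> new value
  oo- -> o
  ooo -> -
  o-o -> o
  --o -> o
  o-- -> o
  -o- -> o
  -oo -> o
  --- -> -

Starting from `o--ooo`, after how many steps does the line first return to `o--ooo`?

2

step 1: oooo--
step 2: o--ooo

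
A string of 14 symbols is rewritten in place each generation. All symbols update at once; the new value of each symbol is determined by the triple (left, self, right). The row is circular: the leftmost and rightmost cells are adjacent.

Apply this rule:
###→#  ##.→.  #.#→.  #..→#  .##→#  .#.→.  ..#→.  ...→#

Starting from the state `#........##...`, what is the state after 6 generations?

generation 1: .#######.#.##.
generation 2: .######....#.#
generation 3: .#####.###....
generation 4: .####..##.####
generation 5: .###.#.#..###.
generation 6: .##.....#.##.#

.##.....#.##.#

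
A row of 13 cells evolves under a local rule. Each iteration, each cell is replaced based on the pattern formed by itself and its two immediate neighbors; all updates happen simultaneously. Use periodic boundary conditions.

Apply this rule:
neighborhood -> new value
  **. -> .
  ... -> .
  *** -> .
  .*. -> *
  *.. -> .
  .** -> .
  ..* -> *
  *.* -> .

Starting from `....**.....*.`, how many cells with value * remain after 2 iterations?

3

...*......**.
..**.....*...
count of *: 3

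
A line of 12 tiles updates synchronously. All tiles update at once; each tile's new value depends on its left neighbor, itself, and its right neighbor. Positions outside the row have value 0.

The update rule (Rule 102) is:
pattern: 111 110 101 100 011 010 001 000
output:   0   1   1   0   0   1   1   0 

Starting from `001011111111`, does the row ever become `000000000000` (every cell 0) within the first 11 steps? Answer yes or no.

no

011100000001
100100000011
101100000101
110100001111
011100010001
100100110011
101101010101
110111111111
011000000001
101000000011
111000000101
step 11 is 111000000101, still not uniform 0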